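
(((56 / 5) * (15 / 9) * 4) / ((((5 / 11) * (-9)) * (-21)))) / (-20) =-88 / 2025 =-0.04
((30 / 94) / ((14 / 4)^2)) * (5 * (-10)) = -3000 / 2303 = -1.30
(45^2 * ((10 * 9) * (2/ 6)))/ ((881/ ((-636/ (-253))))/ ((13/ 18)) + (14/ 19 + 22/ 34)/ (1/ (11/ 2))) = 300438450/ 2437457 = 123.26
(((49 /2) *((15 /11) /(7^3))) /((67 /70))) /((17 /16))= 1200 /12529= 0.10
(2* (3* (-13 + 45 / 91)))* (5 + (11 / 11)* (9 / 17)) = -641832 / 1547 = -414.89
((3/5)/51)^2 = 0.00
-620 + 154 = -466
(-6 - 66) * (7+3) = -720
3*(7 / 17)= 21 / 17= 1.24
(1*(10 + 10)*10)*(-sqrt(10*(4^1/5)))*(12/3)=-1600*sqrt(2)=-2262.74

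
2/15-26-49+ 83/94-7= -114187/1410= -80.98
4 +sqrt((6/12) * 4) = sqrt(2) +4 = 5.41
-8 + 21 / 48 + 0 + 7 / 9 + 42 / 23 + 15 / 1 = 33257 / 3312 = 10.04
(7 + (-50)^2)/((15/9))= 7521/5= 1504.20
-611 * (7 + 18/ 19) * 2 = -184522/ 19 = -9711.68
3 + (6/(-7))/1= 15/7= 2.14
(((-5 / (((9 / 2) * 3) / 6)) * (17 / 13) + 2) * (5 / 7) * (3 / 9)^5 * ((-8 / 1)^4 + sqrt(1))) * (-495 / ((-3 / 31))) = -3702254050 / 66339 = -55808.11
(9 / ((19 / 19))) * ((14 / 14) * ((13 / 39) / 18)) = 1 / 6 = 0.17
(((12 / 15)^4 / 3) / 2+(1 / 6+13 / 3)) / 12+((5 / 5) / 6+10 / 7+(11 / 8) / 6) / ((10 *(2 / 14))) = 298399 / 180000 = 1.66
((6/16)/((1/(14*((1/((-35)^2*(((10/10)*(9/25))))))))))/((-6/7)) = -1/72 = -0.01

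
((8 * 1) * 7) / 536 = 7 / 67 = 0.10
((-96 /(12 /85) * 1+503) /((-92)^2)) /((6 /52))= -767 /4232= -0.18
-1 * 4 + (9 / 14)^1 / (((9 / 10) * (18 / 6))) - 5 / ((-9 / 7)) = 8 / 63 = 0.13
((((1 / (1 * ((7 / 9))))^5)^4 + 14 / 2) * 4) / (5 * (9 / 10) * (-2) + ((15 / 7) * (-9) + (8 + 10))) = -6358105661570106404 / 102590056668358287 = -61.98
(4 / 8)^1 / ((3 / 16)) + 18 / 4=7.17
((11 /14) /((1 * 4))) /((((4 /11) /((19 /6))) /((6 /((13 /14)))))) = 2299 /208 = 11.05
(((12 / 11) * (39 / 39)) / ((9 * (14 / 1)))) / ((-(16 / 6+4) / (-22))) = 1 / 35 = 0.03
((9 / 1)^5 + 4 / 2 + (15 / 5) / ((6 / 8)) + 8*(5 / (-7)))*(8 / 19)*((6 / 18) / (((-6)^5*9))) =-21755 / 183708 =-0.12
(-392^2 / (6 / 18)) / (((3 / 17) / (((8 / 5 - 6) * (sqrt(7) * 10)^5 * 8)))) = 1192089379863488.71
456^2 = 207936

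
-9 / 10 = -0.90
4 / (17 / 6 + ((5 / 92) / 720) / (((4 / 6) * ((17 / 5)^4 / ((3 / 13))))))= 38358188544 / 27170385427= 1.41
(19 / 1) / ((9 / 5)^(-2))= 1539 / 25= 61.56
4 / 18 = 2 / 9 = 0.22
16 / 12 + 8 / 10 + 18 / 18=47 / 15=3.13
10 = 10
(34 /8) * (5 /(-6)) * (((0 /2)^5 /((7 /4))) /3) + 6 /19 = 6 /19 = 0.32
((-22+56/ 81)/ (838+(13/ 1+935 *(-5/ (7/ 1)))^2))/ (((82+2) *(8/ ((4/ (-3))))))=6041/ 61393808088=0.00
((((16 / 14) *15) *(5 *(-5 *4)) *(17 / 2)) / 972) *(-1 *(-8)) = -68000 / 567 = -119.93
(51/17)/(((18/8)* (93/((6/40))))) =1/465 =0.00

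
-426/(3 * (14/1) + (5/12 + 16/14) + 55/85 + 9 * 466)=-608328/6052159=-0.10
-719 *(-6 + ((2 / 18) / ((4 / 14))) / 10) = 4286.04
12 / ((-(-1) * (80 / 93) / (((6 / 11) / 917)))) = 837 / 100870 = 0.01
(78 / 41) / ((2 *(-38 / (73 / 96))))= -949 / 49856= -0.02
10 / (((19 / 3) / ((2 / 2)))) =30 / 19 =1.58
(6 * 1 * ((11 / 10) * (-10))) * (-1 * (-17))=-1122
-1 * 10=-10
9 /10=0.90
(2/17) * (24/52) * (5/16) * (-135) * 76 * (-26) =76950/17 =4526.47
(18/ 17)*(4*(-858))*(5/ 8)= -2271.18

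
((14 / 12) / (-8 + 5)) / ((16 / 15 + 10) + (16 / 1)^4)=-5 / 842748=-0.00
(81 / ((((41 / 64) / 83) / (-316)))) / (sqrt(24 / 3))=-33991488 * sqrt(2) / 41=-1172468.86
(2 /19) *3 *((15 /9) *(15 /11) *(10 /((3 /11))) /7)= 500 /133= 3.76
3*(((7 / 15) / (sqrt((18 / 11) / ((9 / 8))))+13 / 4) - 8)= -57 / 4+7*sqrt(11) / 20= -13.09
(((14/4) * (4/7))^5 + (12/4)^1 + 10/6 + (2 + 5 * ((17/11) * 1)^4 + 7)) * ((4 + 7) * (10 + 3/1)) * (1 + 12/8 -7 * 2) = -487165484/3993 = -122004.88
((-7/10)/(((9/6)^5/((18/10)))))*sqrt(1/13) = -112*sqrt(13)/8775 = -0.05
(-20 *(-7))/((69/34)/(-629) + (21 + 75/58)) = 6.28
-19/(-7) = 19/7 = 2.71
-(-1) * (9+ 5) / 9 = 14 / 9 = 1.56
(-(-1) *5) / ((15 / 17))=17 / 3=5.67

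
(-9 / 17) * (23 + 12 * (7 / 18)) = -249 / 17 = -14.65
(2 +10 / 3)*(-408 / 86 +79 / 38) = -34840 / 2451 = -14.21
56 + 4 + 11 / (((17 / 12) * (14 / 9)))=7734 / 119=64.99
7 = 7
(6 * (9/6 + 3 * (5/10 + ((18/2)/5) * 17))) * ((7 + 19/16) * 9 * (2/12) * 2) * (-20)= -279423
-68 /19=-3.58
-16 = -16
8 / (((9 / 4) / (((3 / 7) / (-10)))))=-16 / 105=-0.15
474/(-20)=-237/10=-23.70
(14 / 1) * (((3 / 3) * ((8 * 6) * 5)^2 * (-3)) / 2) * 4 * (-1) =4838400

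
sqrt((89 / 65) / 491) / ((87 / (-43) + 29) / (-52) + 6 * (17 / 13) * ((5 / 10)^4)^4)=-1409024 * sqrt(2840435) / 23323793785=-0.10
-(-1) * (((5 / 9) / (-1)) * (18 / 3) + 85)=245 / 3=81.67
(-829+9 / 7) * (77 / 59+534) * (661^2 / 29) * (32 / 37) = -2558496154039744 / 443149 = -5773444493.93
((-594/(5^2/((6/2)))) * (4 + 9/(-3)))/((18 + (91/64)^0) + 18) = -1782/925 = -1.93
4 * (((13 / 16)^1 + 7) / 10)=25 / 8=3.12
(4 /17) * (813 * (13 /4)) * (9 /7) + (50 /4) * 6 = 104046 /119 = 874.34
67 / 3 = 22.33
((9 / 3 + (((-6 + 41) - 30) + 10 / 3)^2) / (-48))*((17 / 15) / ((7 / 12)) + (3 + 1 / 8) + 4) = -413857 / 30240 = -13.69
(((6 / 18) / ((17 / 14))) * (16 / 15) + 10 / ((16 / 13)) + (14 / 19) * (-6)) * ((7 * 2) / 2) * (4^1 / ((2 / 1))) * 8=6506402 / 14535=447.64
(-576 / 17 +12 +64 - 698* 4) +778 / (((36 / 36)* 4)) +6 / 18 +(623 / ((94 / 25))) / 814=-9969814345 / 3902316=-2554.85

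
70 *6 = 420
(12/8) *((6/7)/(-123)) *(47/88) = -141/25256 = -0.01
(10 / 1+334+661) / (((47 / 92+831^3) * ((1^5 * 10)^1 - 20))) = -9246 / 52794769619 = -0.00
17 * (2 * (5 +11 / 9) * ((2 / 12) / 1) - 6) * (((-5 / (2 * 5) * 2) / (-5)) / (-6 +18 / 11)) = 9911 / 3240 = 3.06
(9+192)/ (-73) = -201/ 73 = -2.75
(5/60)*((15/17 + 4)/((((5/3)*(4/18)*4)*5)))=747/13600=0.05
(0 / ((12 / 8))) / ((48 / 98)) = 0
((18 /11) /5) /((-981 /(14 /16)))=-7 /23980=-0.00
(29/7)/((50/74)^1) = 1073/175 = 6.13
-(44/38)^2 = -484/361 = -1.34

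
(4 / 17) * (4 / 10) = 8 / 85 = 0.09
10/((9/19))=190/9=21.11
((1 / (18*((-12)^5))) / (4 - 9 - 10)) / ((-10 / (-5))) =1 / 134369280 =0.00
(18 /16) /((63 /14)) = 1 /4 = 0.25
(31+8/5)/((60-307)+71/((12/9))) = -652/3875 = -0.17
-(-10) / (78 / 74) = 370 / 39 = 9.49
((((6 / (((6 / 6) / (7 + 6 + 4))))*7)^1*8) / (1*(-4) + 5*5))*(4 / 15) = 1088 / 15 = 72.53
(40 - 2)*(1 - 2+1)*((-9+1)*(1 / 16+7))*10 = 0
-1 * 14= -14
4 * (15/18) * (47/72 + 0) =235/108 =2.18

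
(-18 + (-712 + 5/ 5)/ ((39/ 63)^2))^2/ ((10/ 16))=801849021192/ 142805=5614992.62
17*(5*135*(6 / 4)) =34425 / 2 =17212.50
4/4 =1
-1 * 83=-83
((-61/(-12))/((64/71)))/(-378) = -4331/290304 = -0.01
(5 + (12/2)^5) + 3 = 7784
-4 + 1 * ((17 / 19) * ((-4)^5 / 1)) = -17484 / 19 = -920.21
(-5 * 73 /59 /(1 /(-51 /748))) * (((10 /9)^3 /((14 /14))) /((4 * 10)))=0.01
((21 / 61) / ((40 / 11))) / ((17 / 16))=462 / 5185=0.09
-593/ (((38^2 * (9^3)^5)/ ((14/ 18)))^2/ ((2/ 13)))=-29057/ 46538035351011414029361937321075676904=-0.00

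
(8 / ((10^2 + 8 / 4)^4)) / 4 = 1 / 54121608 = 0.00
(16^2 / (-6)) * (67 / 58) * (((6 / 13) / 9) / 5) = -8576 / 16965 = -0.51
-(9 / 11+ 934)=-934.82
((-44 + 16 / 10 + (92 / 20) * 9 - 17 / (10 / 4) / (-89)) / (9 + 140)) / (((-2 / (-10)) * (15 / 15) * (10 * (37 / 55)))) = -4521 / 981314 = -0.00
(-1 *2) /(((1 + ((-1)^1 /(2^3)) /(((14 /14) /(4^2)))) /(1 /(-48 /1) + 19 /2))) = 455 /24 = 18.96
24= 24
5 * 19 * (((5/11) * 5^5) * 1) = 1484375/11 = 134943.18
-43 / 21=-2.05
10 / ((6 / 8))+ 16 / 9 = 136 / 9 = 15.11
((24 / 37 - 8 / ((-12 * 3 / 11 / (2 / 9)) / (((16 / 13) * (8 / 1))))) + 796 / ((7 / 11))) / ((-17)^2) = 4.35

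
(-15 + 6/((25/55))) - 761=-3814/5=-762.80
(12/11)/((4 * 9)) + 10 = 331/33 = 10.03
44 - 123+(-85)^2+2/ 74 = 264403/ 37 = 7146.03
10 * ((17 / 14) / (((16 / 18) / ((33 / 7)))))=25245 / 392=64.40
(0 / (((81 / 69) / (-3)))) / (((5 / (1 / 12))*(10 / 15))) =0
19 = 19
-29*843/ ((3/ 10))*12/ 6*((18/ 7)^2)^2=-17108988480/ 2401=-7125776.13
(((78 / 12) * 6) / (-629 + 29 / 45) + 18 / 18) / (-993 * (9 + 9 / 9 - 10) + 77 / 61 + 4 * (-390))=-1617781 / 2688566908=-0.00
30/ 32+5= 95/ 16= 5.94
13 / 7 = 1.86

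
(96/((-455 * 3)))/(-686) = 16/156065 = 0.00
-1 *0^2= 0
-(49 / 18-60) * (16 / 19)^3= 2111488 / 61731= 34.20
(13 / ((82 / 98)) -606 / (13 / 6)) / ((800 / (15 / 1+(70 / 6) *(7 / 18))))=-5941549 / 921024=-6.45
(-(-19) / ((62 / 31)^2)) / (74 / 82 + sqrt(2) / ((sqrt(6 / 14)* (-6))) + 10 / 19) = 34589937* sqrt(42) / 250582556 + 63540693 / 17898754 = 4.44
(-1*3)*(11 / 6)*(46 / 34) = -253 / 34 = -7.44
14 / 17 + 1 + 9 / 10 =463 / 170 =2.72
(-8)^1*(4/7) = -32/7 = -4.57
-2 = -2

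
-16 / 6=-2.67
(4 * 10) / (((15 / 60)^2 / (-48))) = -30720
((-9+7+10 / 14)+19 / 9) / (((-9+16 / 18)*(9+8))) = -52 / 8687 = -0.01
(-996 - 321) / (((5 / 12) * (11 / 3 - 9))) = 11853 / 20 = 592.65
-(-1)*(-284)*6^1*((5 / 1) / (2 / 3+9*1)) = -25560 / 29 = -881.38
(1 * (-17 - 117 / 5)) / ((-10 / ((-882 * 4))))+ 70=-354578 / 25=-14183.12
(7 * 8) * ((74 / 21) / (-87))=-592 / 261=-2.27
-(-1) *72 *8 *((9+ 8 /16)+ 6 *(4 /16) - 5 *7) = -13824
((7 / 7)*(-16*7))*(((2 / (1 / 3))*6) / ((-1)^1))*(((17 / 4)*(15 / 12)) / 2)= 10710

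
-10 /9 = -1.11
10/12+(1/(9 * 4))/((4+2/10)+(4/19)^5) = 0.84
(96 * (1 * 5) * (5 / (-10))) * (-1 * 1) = 240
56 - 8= 48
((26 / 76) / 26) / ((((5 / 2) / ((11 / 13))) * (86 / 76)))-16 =-44709 / 2795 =-16.00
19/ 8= 2.38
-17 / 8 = -2.12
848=848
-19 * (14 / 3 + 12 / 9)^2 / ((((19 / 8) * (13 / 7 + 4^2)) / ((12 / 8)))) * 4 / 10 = -6048 / 625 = -9.68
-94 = -94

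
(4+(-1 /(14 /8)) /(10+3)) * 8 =2880 /91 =31.65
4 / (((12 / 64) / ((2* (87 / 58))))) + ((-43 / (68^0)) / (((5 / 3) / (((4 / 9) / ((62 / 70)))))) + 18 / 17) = 82390 / 1581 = 52.11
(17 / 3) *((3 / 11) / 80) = 17 / 880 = 0.02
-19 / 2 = -9.50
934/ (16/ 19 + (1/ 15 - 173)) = -133095/ 24523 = -5.43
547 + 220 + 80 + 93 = 940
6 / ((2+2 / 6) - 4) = -18 / 5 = -3.60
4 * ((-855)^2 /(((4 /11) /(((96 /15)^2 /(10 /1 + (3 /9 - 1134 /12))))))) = -1976223744 /505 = -3913314.34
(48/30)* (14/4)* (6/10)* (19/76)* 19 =399/25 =15.96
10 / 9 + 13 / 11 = 2.29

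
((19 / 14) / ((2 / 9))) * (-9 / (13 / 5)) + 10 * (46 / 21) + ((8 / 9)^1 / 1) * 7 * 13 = 81.65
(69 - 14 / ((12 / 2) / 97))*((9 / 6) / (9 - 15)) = 118 / 3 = 39.33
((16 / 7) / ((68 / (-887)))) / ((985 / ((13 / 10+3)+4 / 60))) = -232394 / 1758225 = -0.13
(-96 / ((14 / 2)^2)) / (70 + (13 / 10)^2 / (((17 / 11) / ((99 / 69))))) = -3753600 / 137119003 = -0.03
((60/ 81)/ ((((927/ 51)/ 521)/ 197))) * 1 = 34896580/ 8343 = 4182.74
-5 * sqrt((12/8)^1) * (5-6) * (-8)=-20 * sqrt(6)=-48.99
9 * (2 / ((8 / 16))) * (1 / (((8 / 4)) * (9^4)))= 2 / 729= 0.00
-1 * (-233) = 233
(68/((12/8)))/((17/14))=112/3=37.33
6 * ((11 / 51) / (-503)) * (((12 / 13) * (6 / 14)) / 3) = -0.00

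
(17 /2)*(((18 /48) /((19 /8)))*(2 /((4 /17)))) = 867 /76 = 11.41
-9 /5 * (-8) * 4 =57.60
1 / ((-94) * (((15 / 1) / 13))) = -13 / 1410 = -0.01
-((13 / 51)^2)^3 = -4826809 / 17596287801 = -0.00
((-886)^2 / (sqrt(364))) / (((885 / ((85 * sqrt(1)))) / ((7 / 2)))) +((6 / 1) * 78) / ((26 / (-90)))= -1620 +3336233 * sqrt(91) / 2301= 12211.22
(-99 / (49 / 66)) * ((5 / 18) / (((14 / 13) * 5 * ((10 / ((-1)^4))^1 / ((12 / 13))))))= -1089 / 1715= -0.63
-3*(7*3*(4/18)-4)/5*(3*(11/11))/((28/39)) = -117/70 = -1.67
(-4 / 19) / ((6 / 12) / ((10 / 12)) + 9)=-5 / 228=-0.02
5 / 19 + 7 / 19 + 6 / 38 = 15 / 19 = 0.79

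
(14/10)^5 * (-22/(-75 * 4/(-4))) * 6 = -739508/78125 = -9.47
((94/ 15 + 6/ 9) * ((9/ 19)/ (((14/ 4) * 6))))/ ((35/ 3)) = 312/ 23275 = 0.01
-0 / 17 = 0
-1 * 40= -40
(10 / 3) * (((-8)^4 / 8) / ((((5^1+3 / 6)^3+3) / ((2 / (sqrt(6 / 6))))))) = 16384 / 813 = 20.15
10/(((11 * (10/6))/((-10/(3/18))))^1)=-360/11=-32.73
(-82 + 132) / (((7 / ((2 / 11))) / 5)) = 500 / 77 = 6.49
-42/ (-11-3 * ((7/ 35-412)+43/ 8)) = -1680/ 48331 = -0.03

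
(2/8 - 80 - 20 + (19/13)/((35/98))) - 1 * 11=-27731/260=-106.66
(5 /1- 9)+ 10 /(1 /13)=126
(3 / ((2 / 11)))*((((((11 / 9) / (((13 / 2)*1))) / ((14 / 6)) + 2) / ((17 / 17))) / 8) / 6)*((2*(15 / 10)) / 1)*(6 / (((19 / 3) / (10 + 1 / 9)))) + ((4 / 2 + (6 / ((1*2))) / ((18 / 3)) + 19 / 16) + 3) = 8281 / 304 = 27.24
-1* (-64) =64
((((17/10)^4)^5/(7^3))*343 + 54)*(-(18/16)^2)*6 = -988920431815360122943589043/3200000000000000000000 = -309037.63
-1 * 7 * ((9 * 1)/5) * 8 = -504/5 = -100.80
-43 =-43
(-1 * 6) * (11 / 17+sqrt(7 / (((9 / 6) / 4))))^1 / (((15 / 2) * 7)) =-8 * sqrt(42) / 105 - 44 / 595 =-0.57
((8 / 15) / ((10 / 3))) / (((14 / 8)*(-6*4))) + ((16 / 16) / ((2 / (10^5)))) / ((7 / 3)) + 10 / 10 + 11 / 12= 15001339 / 700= 21430.48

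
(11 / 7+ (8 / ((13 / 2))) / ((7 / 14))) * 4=1468 / 91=16.13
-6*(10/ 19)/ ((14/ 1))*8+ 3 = 159/ 133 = 1.20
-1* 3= -3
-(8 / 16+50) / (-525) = 101 / 1050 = 0.10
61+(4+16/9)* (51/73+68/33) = 1668185/21681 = 76.94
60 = 60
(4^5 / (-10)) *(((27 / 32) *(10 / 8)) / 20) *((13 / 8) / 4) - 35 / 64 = -877 / 320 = -2.74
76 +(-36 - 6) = 34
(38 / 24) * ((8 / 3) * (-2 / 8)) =-19 / 18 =-1.06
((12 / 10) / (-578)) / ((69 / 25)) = -5 / 6647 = -0.00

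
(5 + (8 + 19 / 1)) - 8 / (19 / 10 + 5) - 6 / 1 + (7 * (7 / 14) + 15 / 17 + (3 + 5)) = 87325 / 2346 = 37.22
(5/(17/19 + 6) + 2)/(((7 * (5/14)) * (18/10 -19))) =-357/5633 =-0.06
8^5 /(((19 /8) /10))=2621440 /19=137970.53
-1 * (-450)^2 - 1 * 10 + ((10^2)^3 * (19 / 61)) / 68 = -197929.48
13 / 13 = 1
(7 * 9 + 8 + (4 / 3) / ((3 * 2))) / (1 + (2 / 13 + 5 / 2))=16666 / 855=19.49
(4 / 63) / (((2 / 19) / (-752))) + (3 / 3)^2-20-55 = -527.59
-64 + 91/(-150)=-9691/150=-64.61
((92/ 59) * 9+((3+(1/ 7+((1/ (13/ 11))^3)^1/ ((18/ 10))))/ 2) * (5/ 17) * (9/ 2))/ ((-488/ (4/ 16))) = -0.01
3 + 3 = 6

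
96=96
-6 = -6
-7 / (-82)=7 / 82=0.09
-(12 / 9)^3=-64 / 27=-2.37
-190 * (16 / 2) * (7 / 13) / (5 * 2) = -1064 / 13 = -81.85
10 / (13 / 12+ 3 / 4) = 60 / 11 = 5.45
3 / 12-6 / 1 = -23 / 4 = -5.75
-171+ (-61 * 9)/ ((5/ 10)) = -1269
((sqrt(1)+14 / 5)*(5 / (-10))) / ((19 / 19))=-19 / 10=-1.90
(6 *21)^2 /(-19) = -15876 /19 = -835.58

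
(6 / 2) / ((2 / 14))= 21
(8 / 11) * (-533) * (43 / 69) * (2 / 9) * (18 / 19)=-733408 / 14421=-50.86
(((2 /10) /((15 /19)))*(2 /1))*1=0.51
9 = 9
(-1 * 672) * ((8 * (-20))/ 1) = 107520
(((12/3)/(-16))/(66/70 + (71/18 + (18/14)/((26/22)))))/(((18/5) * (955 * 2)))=-0.00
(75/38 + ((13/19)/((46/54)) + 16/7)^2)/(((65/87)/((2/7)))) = 1442223273/327511835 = 4.40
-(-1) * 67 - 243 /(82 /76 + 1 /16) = -50623 /347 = -145.89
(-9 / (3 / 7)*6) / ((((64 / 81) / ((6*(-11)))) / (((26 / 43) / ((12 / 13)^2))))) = 7468.76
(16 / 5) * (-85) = -272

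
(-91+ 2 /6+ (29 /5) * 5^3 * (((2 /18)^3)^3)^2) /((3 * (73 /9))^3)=-0.01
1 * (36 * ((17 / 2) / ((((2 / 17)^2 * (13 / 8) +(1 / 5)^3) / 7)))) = 154759500 / 2203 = 70249.43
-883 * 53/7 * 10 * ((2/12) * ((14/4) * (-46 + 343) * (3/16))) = -69496515/32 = -2171766.09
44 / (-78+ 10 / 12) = -264 / 463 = -0.57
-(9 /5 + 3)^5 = -7962624 /3125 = -2548.04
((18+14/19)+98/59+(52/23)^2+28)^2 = 1006891265402500/351659674081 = 2863.25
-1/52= -0.02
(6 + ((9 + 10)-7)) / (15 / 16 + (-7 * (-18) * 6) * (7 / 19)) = 1824 / 28319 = 0.06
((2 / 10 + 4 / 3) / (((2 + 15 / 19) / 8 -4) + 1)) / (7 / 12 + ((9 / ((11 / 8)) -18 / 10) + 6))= -153824 / 3013231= -0.05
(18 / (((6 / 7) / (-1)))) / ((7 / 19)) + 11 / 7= -388 / 7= -55.43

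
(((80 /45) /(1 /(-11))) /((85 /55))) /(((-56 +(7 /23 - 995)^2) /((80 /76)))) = -0.00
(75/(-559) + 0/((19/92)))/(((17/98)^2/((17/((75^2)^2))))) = -9604/4009078125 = -0.00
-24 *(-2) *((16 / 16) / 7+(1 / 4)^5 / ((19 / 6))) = 29247 / 4256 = 6.87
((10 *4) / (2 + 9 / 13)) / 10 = 52 / 35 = 1.49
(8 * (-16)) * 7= -896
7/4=1.75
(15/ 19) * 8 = 120/ 19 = 6.32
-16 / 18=-8 / 9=-0.89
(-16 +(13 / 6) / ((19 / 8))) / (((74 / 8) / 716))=-2463040 / 2109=-1167.87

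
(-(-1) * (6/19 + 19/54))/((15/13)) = 1781/3078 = 0.58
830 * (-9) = -7470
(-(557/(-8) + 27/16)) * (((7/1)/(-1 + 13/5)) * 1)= 38045/128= 297.23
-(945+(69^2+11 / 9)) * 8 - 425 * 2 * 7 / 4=-848615 / 18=-47145.28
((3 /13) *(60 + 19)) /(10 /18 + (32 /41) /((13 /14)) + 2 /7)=612171 /56473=10.84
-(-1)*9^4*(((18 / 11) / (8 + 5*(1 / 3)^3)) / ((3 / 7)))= 7440174 / 2431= 3060.54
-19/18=-1.06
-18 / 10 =-9 / 5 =-1.80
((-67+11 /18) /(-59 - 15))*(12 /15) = 239 /333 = 0.72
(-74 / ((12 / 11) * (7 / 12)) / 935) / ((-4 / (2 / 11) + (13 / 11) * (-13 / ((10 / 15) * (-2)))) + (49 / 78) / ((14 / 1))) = 0.01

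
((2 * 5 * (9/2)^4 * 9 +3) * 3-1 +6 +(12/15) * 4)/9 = 4429363/360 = 12303.79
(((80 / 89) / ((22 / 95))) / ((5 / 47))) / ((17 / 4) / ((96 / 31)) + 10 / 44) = 13716480 / 601373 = 22.81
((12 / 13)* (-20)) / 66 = -40 / 143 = -0.28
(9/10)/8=9/80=0.11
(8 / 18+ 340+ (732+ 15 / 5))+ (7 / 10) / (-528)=17035019 / 15840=1075.44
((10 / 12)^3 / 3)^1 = 125 / 648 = 0.19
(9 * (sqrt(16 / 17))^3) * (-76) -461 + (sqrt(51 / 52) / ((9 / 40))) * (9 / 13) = -43776 * sqrt(17) / 289 -461 + 20 * sqrt(663) / 169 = -1082.50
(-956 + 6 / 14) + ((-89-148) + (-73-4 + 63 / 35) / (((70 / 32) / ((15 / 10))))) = -217724 / 175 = -1244.14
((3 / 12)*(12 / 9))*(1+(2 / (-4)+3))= 7 / 6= 1.17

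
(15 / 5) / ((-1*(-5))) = 3 / 5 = 0.60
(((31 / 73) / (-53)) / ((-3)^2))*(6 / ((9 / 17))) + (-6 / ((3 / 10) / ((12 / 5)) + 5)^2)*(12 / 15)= -0.19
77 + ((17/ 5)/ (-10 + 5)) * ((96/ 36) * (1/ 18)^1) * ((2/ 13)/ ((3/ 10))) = 405133/ 5265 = 76.95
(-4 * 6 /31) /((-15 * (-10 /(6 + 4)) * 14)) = -4 /1085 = -0.00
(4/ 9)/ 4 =0.11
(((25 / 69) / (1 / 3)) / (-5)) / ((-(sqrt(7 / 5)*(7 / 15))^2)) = 5625 / 7889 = 0.71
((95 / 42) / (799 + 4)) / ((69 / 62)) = 0.00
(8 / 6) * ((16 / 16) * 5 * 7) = 140 / 3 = 46.67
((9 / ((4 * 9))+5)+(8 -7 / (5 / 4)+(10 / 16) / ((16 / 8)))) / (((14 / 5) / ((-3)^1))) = -273 / 32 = -8.53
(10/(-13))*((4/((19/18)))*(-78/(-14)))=-2160/133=-16.24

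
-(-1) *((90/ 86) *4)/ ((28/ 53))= 2385/ 301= 7.92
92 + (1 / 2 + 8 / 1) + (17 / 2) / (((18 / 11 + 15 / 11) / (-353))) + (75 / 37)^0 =-2696 / 3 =-898.67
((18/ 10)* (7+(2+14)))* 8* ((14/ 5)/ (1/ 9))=208656/ 25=8346.24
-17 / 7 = -2.43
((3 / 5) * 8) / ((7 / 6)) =144 / 35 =4.11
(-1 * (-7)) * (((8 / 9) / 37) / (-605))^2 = 448 / 40588146225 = 0.00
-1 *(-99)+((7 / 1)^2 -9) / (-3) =257 / 3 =85.67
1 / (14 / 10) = 5 / 7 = 0.71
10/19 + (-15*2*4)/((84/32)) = -6010/133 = -45.19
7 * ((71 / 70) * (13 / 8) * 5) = 923 / 16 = 57.69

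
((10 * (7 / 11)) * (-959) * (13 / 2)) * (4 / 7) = -249340 / 11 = -22667.27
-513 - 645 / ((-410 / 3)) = -41679 / 82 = -508.28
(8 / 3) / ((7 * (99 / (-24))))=-64 / 693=-0.09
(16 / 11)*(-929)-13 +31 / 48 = -719995 / 528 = -1363.63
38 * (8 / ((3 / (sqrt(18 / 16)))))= 76 * sqrt(2)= 107.48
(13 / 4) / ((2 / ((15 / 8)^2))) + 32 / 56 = 22523 / 3584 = 6.28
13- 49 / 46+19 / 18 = 2689 / 207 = 12.99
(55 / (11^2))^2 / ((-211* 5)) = -5 / 25531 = -0.00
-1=-1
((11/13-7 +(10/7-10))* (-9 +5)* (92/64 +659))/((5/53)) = 37523417/91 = 412345.24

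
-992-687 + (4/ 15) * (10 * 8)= -4973/ 3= -1657.67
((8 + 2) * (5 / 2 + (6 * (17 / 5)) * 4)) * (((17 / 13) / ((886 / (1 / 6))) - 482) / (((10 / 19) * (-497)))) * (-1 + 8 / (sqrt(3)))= -76037301883 / 49066680 + 76037301883 * sqrt(3) / 18400005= 5607.96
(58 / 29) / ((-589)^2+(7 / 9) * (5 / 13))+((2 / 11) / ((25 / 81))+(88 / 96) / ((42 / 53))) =613854135751 / 351609073200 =1.75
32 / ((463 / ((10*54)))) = 17280 / 463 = 37.32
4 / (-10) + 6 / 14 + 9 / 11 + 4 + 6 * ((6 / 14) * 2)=3846 / 385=9.99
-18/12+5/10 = -1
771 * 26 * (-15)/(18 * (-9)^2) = -16705/81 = -206.23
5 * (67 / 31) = 335 / 31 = 10.81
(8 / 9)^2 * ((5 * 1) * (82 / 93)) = 26240 / 7533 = 3.48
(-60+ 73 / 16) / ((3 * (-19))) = 887 / 912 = 0.97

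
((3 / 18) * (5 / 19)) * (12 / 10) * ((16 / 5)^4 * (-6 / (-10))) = 196608 / 59375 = 3.31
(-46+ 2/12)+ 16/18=-809/18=-44.94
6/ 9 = 2/ 3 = 0.67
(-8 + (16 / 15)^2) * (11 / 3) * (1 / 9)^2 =-16984 / 54675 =-0.31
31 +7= 38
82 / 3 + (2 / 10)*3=419 / 15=27.93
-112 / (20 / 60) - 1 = -337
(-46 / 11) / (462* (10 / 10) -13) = -0.01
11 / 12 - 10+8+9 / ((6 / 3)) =41 / 12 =3.42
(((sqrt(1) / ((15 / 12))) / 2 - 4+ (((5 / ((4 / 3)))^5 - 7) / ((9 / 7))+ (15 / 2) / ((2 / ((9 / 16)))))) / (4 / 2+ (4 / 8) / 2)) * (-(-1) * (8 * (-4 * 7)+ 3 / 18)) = -35265242051 / 622080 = -56689.24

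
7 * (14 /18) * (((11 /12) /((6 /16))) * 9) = 1078 /9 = 119.78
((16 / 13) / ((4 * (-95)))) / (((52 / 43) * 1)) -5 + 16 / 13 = -60558 / 16055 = -3.77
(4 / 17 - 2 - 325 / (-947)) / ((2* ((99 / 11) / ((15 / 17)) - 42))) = 114425 / 5119482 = 0.02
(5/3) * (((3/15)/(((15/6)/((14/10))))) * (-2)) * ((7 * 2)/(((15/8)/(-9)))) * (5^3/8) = 392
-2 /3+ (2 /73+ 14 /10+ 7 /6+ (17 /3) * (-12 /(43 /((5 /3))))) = -66697 /94170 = -0.71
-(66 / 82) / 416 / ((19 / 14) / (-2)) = 231 / 81016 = 0.00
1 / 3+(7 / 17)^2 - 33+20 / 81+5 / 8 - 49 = -15098843 / 187272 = -80.63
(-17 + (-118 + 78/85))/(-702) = 0.19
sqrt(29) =5.39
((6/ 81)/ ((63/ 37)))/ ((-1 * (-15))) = 74/ 25515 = 0.00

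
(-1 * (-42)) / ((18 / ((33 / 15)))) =77 / 15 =5.13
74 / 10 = 37 / 5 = 7.40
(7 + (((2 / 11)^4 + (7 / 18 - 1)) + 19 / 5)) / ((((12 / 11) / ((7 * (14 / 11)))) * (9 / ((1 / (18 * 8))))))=657934613 / 10246357440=0.06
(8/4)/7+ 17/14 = 3/2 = 1.50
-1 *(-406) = 406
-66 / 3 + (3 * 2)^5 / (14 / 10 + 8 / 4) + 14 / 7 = 38540 / 17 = 2267.06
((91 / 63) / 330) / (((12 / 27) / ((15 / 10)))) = 13 / 880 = 0.01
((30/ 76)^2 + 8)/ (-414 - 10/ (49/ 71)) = -577073/ 30318224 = -0.02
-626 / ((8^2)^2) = -313 / 2048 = -0.15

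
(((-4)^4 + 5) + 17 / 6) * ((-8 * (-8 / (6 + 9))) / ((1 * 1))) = 50656 / 45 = 1125.69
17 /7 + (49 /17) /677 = 195996 /80563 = 2.43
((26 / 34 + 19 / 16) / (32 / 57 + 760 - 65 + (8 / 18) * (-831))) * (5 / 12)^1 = 10089 / 4046272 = 0.00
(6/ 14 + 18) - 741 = -5058/ 7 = -722.57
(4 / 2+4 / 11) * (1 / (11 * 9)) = 26 / 1089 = 0.02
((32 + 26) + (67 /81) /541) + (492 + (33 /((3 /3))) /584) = 14076790421 /25591464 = 550.06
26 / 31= 0.84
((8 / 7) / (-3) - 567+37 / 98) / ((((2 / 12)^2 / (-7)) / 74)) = 74014356 / 7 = 10573479.43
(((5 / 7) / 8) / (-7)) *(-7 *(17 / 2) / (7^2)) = 85 / 5488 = 0.02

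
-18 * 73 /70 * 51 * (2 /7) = -67014 /245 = -273.53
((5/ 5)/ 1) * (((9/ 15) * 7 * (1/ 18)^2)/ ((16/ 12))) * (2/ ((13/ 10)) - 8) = -49/ 780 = -0.06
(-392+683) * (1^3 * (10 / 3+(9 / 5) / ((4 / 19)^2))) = 1023059 / 80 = 12788.24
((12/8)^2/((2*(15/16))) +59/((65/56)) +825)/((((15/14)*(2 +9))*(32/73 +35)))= 58261154/27745575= 2.10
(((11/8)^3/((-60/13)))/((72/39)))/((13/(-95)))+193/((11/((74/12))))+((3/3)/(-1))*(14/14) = 177491527/1622016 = 109.43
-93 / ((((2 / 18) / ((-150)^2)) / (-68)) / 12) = 15367320000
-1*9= -9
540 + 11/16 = 8651/16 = 540.69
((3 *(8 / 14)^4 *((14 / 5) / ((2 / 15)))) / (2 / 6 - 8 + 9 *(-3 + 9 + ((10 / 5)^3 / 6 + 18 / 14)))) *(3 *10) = 51840 / 17983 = 2.88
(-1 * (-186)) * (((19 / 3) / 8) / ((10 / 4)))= 589 / 10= 58.90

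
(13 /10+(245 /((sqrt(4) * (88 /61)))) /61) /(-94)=-2369 /82720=-0.03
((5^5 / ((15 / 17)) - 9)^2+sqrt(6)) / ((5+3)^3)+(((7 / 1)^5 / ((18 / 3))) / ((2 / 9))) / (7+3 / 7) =sqrt(6) / 512+390444397 / 14976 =26071.35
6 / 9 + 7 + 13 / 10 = 269 / 30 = 8.97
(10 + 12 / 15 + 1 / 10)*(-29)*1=-3161 / 10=-316.10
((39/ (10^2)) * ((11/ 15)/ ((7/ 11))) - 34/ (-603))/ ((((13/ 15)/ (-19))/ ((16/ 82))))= -40565722/ 18748275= -2.16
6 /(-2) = -3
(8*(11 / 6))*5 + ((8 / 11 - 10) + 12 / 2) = 2312 / 33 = 70.06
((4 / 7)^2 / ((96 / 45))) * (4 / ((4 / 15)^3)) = 50625 / 1568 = 32.29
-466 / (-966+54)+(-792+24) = -349975 / 456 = -767.49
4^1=4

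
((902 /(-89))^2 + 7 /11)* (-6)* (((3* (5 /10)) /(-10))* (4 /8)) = 81045819 /1742620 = 46.51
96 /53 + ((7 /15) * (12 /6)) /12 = 1.89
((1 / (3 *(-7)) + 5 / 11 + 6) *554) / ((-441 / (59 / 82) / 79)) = -1910823560 / 4176711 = -457.49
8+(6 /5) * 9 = 94 /5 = 18.80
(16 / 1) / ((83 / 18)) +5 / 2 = 991 / 166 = 5.97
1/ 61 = 0.02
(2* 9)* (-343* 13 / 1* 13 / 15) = -347802 / 5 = -69560.40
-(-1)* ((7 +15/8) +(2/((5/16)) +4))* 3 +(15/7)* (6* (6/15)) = 17631/280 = 62.97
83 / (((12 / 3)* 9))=83 / 36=2.31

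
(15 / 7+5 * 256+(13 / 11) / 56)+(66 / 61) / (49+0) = 337255959 / 263032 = 1282.19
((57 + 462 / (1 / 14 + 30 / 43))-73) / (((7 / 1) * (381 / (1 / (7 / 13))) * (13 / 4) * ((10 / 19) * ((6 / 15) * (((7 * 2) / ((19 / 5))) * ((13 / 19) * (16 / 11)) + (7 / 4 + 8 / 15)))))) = 408505029680 / 4084536376123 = 0.10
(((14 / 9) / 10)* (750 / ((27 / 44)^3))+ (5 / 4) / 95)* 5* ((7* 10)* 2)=396541853575 / 1121931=353445.85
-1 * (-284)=284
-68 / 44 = -1.55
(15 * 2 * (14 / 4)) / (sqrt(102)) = 35 * sqrt(102) / 34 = 10.40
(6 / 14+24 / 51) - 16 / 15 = -299 / 1785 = -0.17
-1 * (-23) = 23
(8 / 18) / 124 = 1 / 279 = 0.00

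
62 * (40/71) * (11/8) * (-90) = -306900/71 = -4322.54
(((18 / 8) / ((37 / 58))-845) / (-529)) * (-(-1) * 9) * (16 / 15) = 1494456 / 97865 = 15.27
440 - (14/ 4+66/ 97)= 84549/ 194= 435.82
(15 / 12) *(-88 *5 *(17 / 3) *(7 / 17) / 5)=-770 / 3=-256.67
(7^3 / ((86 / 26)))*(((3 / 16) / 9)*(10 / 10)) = 4459 / 2064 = 2.16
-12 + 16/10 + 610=2998/5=599.60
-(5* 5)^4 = -390625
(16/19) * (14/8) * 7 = 196/19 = 10.32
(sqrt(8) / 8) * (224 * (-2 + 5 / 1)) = 168 * sqrt(2) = 237.59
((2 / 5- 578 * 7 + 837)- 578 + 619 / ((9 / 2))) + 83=-160472 / 45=-3566.04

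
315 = 315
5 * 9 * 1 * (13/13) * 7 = 315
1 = 1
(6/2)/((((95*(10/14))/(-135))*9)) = -63/95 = -0.66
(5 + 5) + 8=18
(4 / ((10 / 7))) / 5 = 0.56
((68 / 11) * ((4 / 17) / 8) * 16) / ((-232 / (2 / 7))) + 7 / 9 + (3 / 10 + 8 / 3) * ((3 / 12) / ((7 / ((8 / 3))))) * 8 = 101641 / 33495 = 3.03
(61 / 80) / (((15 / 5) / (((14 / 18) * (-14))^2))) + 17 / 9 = 32.02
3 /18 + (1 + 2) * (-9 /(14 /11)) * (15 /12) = -4427 /168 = -26.35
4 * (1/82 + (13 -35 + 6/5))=-17046/205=-83.15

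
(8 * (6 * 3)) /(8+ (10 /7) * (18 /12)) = 1008 /71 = 14.20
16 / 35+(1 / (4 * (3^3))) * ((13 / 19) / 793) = 2002787 / 4381020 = 0.46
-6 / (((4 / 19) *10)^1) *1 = -57 / 20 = -2.85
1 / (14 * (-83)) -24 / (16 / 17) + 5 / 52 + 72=1407737 / 30212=46.60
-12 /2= -6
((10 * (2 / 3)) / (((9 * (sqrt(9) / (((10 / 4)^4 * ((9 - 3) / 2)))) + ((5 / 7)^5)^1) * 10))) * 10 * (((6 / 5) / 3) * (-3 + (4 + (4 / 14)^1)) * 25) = 900375000 / 4373333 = 205.88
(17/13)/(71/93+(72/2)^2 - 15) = 93/91156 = 0.00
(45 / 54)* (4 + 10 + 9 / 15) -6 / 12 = 35 / 3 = 11.67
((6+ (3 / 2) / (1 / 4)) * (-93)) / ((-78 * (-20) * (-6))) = 31 / 260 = 0.12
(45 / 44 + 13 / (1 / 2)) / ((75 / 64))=19024 / 825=23.06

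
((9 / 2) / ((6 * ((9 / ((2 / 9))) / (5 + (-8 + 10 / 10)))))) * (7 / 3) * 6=-14 / 27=-0.52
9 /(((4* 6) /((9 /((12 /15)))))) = 135 /32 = 4.22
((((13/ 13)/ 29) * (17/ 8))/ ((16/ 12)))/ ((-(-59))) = 51/ 54752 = 0.00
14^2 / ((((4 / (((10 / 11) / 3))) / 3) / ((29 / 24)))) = 53.83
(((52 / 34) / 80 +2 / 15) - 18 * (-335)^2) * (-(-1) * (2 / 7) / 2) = -4120901689 / 14280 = -288578.55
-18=-18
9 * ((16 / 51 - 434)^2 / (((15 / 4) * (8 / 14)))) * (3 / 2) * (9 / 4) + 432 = 2666519.65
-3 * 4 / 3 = -4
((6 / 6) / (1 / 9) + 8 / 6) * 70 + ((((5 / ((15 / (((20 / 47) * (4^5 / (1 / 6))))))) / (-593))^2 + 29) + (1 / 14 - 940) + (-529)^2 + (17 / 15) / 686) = 372556971740592472 / 1332199379315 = 279655.57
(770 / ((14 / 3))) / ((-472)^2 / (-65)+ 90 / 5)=-0.05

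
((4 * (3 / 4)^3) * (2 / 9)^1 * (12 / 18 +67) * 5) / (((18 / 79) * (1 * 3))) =80185 / 432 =185.61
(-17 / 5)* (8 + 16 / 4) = -204 / 5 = -40.80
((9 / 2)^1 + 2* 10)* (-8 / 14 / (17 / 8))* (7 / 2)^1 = -392 / 17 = -23.06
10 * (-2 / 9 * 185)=-3700 / 9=-411.11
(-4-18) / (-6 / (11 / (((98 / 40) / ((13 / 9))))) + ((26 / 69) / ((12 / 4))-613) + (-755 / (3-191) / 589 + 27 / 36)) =180277786260 / 5023545015403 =0.04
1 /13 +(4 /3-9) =-7.59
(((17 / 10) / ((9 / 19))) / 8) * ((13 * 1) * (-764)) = -802009 / 180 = -4455.61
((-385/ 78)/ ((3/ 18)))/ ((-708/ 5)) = 1925/ 9204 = 0.21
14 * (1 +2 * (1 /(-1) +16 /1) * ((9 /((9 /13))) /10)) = 560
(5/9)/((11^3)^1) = 0.00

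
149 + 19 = 168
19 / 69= 0.28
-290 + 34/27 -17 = -8255/27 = -305.74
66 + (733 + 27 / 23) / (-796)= 595721 / 9154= 65.08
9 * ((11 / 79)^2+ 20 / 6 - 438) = -24413703 / 6241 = -3911.83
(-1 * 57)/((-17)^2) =-57/289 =-0.20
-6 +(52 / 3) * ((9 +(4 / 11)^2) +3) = 74158 / 363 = 204.29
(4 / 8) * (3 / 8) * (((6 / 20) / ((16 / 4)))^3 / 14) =81 / 14336000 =0.00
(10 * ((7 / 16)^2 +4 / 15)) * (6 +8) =12313 / 192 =64.13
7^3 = 343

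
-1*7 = -7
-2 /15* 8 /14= -8 /105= -0.08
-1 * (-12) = 12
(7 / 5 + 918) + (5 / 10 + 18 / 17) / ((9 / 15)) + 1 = 923.00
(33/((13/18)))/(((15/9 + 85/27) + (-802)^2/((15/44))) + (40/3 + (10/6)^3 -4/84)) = 93555/3863129764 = 0.00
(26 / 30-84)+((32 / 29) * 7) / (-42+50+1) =-82.28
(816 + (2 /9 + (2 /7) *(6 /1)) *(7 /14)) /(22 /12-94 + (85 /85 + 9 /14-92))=-4.48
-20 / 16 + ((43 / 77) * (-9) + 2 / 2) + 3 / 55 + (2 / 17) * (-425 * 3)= -21731 / 140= -155.22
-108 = -108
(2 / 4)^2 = 1 / 4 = 0.25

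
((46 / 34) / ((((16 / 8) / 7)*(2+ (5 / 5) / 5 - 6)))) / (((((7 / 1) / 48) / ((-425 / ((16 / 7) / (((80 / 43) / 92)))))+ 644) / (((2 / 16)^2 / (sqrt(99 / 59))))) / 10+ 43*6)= 40686146484375 / 3598409379656567996 - 8261821159375*sqrt(649) / 899602344914141999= -0.00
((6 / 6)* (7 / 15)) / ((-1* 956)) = -7 / 14340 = -0.00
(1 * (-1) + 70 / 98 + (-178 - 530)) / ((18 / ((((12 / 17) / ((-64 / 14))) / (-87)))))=-2479 / 35496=-0.07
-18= -18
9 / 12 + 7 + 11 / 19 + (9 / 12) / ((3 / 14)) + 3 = 1127 / 76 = 14.83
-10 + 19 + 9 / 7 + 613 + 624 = 8731 / 7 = 1247.29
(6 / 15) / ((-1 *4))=-1 / 10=-0.10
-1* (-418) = 418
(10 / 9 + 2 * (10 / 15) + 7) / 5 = 17 / 9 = 1.89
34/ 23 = 1.48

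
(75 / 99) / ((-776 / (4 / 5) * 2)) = -5 / 12804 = -0.00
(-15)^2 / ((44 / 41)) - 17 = 8477 / 44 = 192.66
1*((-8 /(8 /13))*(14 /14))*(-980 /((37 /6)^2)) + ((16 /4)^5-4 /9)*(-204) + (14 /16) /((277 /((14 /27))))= -8537902520567 /40955004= -208470.31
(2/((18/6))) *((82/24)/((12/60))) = 205/18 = 11.39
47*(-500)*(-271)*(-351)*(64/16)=-8941374000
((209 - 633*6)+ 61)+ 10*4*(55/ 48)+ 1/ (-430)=-2245999/ 645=-3482.17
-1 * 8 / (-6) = 4 / 3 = 1.33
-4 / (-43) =4 / 43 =0.09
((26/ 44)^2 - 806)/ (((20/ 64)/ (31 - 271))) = 618739.83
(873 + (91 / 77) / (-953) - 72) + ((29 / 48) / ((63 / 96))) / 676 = 178803253787 / 223225002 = 801.00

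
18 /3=6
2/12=1/6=0.17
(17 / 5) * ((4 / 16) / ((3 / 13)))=221 / 60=3.68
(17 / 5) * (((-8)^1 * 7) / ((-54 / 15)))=476 / 9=52.89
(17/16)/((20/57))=969/320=3.03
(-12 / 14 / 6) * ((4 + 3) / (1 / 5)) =-5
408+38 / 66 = 13483 / 33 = 408.58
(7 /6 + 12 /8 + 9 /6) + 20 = 145 /6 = 24.17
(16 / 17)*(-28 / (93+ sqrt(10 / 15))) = -124992 / 441065+ 448*sqrt(6) / 441065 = -0.28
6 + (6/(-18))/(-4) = 73/12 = 6.08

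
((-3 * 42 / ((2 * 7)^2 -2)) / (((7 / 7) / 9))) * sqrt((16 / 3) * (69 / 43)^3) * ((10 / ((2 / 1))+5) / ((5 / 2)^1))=-625968 * sqrt(989) / 179353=-109.76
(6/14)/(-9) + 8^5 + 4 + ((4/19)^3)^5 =10447818614357187360731393/318803667627370764279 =32771.95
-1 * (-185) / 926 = 185 / 926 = 0.20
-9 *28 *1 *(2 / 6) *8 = -672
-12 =-12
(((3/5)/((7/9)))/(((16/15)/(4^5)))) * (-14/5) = -2073.60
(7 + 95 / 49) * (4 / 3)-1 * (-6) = 878 / 49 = 17.92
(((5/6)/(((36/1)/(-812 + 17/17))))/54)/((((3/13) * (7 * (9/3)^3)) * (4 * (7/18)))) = -52715/10287648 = -0.01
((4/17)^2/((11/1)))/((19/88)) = 128/5491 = 0.02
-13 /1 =-13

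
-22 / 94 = -11 / 47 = -0.23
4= 4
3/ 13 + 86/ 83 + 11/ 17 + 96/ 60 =322284/ 91715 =3.51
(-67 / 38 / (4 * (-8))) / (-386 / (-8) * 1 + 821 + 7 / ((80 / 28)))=335 / 5299936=0.00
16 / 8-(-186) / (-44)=-49 / 22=-2.23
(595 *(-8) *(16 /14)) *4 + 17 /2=-43503 /2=-21751.50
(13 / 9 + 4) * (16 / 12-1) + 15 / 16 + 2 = 2053 / 432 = 4.75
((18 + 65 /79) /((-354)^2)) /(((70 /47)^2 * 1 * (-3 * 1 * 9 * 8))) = -3284783 /10478121897600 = -0.00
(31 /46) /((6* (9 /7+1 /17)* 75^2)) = 3689 /248400000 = 0.00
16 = 16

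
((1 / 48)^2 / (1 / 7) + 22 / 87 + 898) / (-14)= -8573981 / 133632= -64.16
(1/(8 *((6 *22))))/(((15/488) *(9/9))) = 61/1980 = 0.03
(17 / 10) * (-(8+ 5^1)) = -221 / 10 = -22.10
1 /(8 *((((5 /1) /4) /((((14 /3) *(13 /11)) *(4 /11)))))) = 364 /1815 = 0.20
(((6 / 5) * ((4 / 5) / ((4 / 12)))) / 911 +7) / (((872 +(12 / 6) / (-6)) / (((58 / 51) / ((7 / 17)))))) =9250826 / 416896375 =0.02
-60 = -60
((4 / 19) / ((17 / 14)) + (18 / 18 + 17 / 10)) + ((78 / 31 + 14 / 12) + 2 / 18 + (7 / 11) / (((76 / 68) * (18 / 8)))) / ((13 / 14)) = 71686339 / 9912870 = 7.23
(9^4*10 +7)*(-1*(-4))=262468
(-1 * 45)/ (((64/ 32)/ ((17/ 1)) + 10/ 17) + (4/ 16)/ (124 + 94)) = -63.65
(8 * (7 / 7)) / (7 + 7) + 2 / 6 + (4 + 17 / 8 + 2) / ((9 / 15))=809 / 56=14.45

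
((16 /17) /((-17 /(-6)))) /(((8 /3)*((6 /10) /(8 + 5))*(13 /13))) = 780 /289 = 2.70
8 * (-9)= -72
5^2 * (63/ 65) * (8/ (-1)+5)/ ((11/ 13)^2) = -12285/ 121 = -101.53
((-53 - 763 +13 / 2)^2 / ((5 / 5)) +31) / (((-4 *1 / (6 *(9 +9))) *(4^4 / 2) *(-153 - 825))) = 23591565 / 166912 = 141.34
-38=-38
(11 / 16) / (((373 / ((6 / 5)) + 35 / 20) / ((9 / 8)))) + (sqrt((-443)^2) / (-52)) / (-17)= 1214471 / 2411552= 0.50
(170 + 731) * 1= 901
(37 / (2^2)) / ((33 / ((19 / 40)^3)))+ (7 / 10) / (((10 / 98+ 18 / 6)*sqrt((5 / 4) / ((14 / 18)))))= 253783 / 8448000+ 343*sqrt(35) / 11400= 0.21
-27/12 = -9/4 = -2.25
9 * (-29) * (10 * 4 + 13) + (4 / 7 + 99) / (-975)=-94410922 / 6825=-13833.10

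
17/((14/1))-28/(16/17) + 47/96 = -18847/672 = -28.05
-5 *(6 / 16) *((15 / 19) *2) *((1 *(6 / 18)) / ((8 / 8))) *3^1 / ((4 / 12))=-675 / 76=-8.88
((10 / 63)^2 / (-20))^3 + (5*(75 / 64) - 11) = -20570232234761 / 4001504141376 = -5.14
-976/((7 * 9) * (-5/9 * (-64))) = -61/140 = -0.44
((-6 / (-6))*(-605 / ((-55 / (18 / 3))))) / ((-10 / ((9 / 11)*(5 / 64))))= -27 / 64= -0.42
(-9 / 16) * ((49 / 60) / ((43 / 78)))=-5733 / 6880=-0.83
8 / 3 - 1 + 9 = 32 / 3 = 10.67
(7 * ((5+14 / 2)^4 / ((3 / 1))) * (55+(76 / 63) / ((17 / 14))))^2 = 2121172821540864 / 289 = 7339698344432.06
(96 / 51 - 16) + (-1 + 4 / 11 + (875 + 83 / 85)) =805243 / 935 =861.22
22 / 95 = 0.23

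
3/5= 0.60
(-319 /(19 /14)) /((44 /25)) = -5075 /38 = -133.55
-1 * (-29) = 29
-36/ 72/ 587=-1/ 1174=-0.00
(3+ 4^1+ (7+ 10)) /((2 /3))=36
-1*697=-697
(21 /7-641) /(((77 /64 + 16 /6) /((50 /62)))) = -3062400 /23033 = -132.96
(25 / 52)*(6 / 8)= 75 / 208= 0.36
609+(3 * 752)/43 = 28443/43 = 661.47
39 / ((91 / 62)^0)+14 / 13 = 521 / 13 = 40.08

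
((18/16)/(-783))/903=-1/628488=-0.00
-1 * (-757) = 757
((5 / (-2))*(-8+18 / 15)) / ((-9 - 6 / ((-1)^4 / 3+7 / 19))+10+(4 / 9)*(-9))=-340 / 231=-1.47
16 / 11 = 1.45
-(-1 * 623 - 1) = 624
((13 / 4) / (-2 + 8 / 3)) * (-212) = -1033.50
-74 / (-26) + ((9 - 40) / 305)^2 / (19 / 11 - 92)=3417694102 / 1200859725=2.85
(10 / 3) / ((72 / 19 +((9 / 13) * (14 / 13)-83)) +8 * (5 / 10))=-32110 / 717321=-0.04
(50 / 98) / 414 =25 / 20286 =0.00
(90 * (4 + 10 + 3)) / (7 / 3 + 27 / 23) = 52785 / 121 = 436.24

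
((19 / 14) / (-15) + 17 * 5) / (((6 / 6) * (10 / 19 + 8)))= 338789 / 34020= 9.96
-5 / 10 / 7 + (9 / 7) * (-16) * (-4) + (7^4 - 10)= 2473.21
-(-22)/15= 22/15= 1.47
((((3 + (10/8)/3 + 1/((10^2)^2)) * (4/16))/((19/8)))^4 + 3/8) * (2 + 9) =28429026413615834270891/6597500625000000000000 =4.31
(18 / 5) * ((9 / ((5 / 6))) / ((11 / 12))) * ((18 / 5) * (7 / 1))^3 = 23332385664 / 34375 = 678760.31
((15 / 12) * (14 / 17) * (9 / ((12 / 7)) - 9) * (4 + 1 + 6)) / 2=-5775 / 272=-21.23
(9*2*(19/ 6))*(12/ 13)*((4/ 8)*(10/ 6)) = 570/ 13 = 43.85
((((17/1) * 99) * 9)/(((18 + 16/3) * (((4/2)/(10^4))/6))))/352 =55325.89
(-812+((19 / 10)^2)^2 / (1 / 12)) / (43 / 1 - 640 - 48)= 1639037 / 1612500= 1.02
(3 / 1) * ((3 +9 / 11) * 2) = 252 / 11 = 22.91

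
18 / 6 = 3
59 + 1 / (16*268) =252993 / 4288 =59.00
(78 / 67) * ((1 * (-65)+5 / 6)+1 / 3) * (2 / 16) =-4979 / 536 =-9.29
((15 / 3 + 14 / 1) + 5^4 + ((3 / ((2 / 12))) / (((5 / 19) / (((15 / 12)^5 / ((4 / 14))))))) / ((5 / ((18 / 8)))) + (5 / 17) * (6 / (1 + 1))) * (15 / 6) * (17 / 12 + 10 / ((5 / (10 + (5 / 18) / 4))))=32881580405 / 626688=52468.82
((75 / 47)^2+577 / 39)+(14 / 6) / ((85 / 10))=25799494 / 1464567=17.62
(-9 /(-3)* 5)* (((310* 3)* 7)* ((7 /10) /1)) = 68355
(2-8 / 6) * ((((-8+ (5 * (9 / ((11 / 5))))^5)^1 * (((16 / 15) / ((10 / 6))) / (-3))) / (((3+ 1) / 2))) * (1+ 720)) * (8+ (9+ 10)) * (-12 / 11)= 239480065554311232 / 44289025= 5407210150.92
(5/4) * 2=5/2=2.50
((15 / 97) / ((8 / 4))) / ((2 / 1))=15 / 388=0.04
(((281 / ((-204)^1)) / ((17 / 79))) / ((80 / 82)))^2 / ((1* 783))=828389405281 / 15067455667200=0.05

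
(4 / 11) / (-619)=-0.00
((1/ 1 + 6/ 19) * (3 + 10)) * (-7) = -2275/ 19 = -119.74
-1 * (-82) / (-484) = -41 / 242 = -0.17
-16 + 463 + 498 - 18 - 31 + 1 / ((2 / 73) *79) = 141641 / 158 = 896.46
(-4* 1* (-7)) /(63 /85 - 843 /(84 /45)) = -66640 /1073061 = -0.06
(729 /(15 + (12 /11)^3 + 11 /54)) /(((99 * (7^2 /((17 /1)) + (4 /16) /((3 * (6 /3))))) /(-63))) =-13603944816 /1414973159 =-9.61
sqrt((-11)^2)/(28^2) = 11/784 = 0.01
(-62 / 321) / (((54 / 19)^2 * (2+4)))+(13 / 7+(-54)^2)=57355527563 / 19656756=2917.85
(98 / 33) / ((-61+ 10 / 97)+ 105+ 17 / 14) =133084 / 2030853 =0.07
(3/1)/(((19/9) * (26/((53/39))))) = 477/6422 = 0.07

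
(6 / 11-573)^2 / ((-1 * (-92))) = 3562.00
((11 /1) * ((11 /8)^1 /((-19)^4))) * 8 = 121 /130321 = 0.00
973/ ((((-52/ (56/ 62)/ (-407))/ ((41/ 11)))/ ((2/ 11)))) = 20664574/ 4433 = 4661.53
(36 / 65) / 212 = 0.00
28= 28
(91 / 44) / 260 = 7 / 880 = 0.01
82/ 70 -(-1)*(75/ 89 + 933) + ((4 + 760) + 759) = 7656714/ 3115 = 2458.01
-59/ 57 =-1.04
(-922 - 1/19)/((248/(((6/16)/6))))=-17519/75392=-0.23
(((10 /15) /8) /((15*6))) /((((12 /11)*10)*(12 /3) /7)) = 77 /518400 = 0.00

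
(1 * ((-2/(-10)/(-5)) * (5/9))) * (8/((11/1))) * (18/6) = -8/165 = -0.05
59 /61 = 0.97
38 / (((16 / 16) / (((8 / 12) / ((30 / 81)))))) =342 / 5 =68.40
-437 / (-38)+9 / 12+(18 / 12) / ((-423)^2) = 2922509 / 238572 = 12.25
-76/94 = -38/47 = -0.81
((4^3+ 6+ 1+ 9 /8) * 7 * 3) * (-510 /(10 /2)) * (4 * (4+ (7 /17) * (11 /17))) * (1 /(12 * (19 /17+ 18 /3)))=-14940261 /484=-30868.31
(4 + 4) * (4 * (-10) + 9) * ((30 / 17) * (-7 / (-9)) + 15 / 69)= -462520 / 1173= -394.31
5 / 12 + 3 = 41 / 12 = 3.42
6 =6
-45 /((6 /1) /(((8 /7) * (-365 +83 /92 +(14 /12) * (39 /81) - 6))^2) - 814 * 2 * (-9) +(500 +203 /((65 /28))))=-14787475581623550 /5007843074998108729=-0.00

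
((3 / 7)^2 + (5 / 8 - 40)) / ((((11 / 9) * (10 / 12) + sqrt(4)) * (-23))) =414801 / 734804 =0.56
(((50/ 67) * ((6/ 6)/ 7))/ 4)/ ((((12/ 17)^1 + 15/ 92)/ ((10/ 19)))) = 195500/ 12110049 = 0.02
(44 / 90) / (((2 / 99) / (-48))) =-5808 / 5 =-1161.60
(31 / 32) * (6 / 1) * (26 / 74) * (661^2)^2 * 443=102243537005596467 / 592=172708677374318.36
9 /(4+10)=9 /14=0.64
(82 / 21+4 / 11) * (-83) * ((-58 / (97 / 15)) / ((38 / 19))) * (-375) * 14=-8899882500 / 1067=-8341033.27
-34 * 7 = -238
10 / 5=2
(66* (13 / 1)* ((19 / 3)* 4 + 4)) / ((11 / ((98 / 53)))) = 224224 / 53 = 4230.64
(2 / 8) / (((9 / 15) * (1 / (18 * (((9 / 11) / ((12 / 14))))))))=315 / 44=7.16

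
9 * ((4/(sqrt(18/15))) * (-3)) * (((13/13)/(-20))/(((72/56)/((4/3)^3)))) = 224 * sqrt(30)/135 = 9.09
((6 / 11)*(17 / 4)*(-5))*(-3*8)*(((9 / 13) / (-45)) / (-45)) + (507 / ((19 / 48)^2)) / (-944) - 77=-1223368833 / 15228785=-80.33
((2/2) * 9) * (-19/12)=-57/4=-14.25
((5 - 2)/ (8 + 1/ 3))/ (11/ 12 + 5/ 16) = 432/ 1475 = 0.29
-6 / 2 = -3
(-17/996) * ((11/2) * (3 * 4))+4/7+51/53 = 0.41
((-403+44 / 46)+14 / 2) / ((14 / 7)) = -197.52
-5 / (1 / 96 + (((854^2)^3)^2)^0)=-480 / 97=-4.95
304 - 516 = -212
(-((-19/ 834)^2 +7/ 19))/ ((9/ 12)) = -4875751/ 9911673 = -0.49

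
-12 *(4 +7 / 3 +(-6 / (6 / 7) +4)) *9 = -360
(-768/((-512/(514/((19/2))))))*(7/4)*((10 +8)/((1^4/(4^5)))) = 49738752/19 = 2617829.05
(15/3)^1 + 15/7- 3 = 29/7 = 4.14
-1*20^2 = -400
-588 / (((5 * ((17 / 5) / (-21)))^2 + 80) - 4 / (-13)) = -3371004 / 464161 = -7.26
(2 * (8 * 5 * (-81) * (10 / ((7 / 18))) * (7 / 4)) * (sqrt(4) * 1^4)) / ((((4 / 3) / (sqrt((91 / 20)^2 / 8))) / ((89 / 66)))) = -29520855 * sqrt(2) / 44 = -948836.22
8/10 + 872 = 4364/5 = 872.80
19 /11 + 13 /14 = 409 /154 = 2.66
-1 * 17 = -17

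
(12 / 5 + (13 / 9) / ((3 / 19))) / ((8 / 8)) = 1559 / 135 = 11.55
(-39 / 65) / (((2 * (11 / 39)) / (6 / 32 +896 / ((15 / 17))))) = -9506523 / 8800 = -1080.29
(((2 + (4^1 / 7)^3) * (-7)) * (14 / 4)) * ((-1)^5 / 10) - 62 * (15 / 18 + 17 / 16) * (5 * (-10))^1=494125 / 84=5882.44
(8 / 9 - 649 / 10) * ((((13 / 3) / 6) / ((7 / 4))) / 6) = -10699 / 2430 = -4.40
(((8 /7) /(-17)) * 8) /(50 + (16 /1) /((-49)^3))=-0.01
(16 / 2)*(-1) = -8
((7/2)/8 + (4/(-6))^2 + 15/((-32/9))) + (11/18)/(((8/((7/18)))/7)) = -4055/1296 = -3.13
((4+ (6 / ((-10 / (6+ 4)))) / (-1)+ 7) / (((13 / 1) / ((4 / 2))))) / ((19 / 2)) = 68 / 247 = 0.28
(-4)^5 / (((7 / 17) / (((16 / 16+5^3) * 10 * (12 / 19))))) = -37601280 / 19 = -1979014.74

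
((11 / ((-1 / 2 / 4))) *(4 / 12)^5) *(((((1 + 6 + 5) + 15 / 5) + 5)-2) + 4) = -1936 / 243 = -7.97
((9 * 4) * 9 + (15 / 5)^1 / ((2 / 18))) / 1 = 351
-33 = -33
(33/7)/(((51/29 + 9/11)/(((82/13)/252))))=143869/3141684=0.05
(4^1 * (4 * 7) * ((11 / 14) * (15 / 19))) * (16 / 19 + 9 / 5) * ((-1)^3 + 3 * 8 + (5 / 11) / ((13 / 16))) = 20294856 / 4693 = 4324.50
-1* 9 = -9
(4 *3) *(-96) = -1152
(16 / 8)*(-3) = -6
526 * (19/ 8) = 4997/ 4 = 1249.25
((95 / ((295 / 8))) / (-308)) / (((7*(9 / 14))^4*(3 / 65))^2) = -0.00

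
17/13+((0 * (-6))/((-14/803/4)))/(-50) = 17/13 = 1.31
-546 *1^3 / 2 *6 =-1638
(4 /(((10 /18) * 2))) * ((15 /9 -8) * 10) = -228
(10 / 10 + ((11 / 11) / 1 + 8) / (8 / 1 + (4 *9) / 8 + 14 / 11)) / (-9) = -167 / 909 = -0.18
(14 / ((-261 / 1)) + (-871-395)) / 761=-1.66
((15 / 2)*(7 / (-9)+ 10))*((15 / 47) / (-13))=-1.70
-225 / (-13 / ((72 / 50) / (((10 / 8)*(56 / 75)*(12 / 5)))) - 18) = 2025 / 344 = 5.89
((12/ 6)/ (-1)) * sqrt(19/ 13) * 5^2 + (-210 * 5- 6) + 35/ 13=-1113.75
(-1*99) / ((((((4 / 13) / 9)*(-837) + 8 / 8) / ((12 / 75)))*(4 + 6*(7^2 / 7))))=0.01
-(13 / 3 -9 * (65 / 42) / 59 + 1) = -12631 / 2478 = -5.10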